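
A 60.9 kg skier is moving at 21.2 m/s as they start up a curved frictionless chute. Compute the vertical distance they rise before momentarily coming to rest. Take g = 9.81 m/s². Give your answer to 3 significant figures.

Setting KE at the bottom equal to PE gained: ½mv² = mgh
h = v²/(2g) = 21.2²/(2 × 9.81) = 22.91 m

h = 22.9 m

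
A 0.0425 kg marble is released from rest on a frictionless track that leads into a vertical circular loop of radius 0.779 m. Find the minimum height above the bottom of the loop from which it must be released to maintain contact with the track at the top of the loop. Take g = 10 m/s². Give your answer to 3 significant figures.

h = 1.95 m

At the top, for minimum speed gravity alone supplies the centripetal force: mg = mv_top²/r ⇒ v_top² = gr = 7.790 m²/s²
Energy conservation from release height h to the top (height 2r): mgh = ½mv_top² + mg(2r)
h = v_top²/(2g) + 2r = r/2 + 2r = 5r/2 = 1.948 m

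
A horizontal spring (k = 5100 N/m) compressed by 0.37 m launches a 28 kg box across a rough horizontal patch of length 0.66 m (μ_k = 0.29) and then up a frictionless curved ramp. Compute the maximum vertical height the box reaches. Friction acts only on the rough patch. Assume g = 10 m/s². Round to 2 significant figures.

Spring energy: E₀ = ½kx² = ½(5100)(0.37)² = 349.09 J
Friction: W_f = μ_k mg d = (0.29)(28)(10)(0.66) = 53.59 J
Energy at base of ramp: E = 349.09 − 53.59 = 295.50 J
At max height all remaining energy is PE: mgh = E ⇒ h = E/(mg) = 295.50/(28 × 10) = 1.055 m

h = 1.1 m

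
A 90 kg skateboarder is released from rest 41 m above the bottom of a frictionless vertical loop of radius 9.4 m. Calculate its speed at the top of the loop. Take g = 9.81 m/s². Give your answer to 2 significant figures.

Energy conservation: mgh = ½mv_top² + mg(2r)
v_top² = 2g(h − 2r) = 2(9.81)(41 − 18.80) = 435.6
v_top = 20.87 m/s

v = 21 m/s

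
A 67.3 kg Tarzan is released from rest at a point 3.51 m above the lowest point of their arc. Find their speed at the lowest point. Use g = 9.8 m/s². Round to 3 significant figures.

Equating total energy at the two states: mgh = ½mv²
v = √(2gh) = √(2 × 9.8 × 3.51) = √68.796 = 8.294 m/s

v = 8.29 m/s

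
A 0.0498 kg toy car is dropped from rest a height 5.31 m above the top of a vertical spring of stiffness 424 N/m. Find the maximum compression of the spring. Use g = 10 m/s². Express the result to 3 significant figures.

Measuring PE from the top of the relaxed spring, at max compression the car has dropped H + x with zero KE, so:
mg(H + x) = ½kx²
½(424)x² − (0.0498)(10)x − (0.0498)(10)(5.31) = 0
212.0x² − 0.4980x − 2.644 = 0
x = [0.4980 + √(0.2480 + 2242.4)]/(2 × 212.0) = 0.1129 m

x = 0.113 m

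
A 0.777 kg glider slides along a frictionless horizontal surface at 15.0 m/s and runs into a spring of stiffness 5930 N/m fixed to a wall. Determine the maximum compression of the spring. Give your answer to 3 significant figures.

x = 0.172 m

At max compression the glider is momentarily at rest: ½mv² = ½kx²
x = v√(m/k) = 15.0 × √(0.777/5930) = 0.1717 m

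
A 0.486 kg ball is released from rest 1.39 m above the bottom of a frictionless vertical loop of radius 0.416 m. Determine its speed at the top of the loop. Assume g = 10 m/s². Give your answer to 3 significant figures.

v = 3.34 m/s

Energy conservation: mgh = ½mv_top² + mg(2r)
v_top² = 2g(h − 2r) = 2(10)(1.39 − 0.8320) = 11.16
v_top = 3.341 m/s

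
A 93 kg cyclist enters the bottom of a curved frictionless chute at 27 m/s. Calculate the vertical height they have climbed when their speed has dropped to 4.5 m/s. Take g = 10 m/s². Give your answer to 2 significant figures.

h = 35 m

Energy balance between the two points: ½mv₁² = ½mv₂² + mgh
h = (v₁² − v₂²)/(2g) = (27² − 4.5²)/(2 × 10) = 35.44 m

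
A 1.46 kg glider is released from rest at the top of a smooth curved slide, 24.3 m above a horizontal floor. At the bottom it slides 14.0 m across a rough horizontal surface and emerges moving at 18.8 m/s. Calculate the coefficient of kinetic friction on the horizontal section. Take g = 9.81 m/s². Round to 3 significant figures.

μ_k = 0.449

Energy at the top = energy at the end + work done against friction:
mgh = ½mv² + μ_k m g d
mgh = 348.04 J; ½mv² = 258.01 J
W_f = 348.04 − 258.01 = 90.03 J
μ_k = W_f/(mg·d) = 90.03/(14.32 × 14.0) = 0.4490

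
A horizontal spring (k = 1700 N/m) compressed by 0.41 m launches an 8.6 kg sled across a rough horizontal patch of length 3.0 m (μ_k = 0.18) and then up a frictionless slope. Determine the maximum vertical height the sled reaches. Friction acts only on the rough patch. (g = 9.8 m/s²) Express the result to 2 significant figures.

Spring energy: E₀ = ½kx² = ½(1700)(0.41)² = 142.88 J
Friction: W_f = μ_k mg d = (0.18)(8.6)(9.8)(3.0) = 45.51 J
Energy at base of ramp: E = 142.88 − 45.51 = 97.374 J
At max height all remaining energy is PE: mgh = E ⇒ h = E/(mg) = 97.374/(8.6 × 9.8) = 1.155 m

h = 1.2 m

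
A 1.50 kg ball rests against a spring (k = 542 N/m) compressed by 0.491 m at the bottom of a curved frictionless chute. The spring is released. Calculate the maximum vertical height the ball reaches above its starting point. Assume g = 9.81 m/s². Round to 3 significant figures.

h = 4.44 m

At maximum height the ball is at rest, so ½kx² = mgh
h = kx²/(2mg) = (542)(0.491)²/(2 × 1.50 × 9.81) = 4.440 m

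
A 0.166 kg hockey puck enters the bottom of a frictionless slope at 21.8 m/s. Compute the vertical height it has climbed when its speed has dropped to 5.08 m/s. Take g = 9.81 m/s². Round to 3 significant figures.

h = 22.9 m

Conservation of energy: ½mv₁² = ½mv₂² + mgh
h = (v₁² − v₂²)/(2g) = (21.8² − 5.08²)/(2 × 9.81) = 22.91 m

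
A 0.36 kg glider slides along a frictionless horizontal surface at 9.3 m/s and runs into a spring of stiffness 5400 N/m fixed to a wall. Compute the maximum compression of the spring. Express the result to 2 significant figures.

Conservation of energy between contact and max compression: ½mv² = ½kx²
x = v√(m/k) = 9.3 × √(0.36/5400) = 0.07593 m

x = 0.076 m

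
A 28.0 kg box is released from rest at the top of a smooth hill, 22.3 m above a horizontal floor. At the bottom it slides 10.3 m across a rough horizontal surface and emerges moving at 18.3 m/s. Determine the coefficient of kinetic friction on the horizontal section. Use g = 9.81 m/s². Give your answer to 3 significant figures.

Energy bookkeeping (friction removes W_f = μ_k N d):
mgh = ½mv² + μ_k m g d
mgh = 6125.4 J; ½mv² = 4688.5 J
W_f = 6125.4 − 4688.5 = 1437 J
μ_k = W_f/(mg·d) = 1437/(274.7 × 10.3) = 0.5079

μ_k = 0.508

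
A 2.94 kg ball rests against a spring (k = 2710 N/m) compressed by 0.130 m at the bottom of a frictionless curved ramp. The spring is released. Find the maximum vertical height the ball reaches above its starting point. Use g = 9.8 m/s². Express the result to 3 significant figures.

Energy conservation from release to the highest point: ½kx² = mgh
h = kx²/(2mg) = (2710)(0.130)²/(2 × 2.94 × 9.8) = 0.7948 m

h = 0.795 m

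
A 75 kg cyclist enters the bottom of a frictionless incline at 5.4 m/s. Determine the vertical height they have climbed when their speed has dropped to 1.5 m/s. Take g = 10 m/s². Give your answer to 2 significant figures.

h = 1.3 m

Energy balance between the two points: ½mv₁² = ½mv₂² + mgh
h = (v₁² − v₂²)/(2g) = (5.4² − 1.5²)/(2 × 10) = 1.346 m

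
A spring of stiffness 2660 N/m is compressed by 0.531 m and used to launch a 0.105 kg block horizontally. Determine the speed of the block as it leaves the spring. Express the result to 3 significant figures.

v = 84.5 m/s

Conservation of energy: ½kx² = ½mv²
v = x√(k/m) = 0.531 × √(2660/0.105) = 84.52 m/s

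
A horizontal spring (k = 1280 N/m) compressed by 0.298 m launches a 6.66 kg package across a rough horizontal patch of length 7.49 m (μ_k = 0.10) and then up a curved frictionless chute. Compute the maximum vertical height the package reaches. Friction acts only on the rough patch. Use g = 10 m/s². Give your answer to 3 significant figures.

Spring energy: E₀ = ½kx² = ½(1280)(0.298)² = 56.835 J
Friction: W_f = μ_k mg d = (0.10)(6.66)(10)(7.49) = 49.88 J
Energy at base of ramp: E = 56.835 − 49.88 = 6.9512 J
At max height all remaining energy is PE: mgh = E ⇒ h = E/(mg) = 6.9512/(6.66 × 10) = 0.1044 m

h = 0.104 m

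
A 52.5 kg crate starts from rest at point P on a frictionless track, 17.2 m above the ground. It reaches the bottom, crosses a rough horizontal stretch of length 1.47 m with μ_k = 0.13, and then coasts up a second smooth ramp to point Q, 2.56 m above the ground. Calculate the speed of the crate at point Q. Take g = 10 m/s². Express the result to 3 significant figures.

Energy at P: mgh₁ = (52.5)(10)(17.2) = 9030.0 J
Friction loss: W_f = μ_k mg d = 100.3 J
At Q: ½mv² + mgh₂ = mgh₁ − W_f
½mv² = 9030.0 − 100.3 − 1344.0 = 7585.7 J
v = √(2 × 7585.7/52.5) = 17.00 m/s

v = 17.0 m/s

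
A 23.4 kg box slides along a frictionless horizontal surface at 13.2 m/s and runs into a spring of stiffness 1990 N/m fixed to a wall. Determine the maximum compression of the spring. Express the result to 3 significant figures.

Conservation of energy between contact and max compression: ½mv² = ½kx²
x = v√(m/k) = 13.2 × √(23.4/1990) = 1.431 m

x = 1.43 m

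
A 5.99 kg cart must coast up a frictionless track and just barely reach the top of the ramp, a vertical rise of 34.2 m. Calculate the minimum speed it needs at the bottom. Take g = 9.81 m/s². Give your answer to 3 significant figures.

At the top it is momentarily at rest, so all KE converts to PE: ½mv² = mgh
v = √(2gh) = √(2 × 9.81 × 34.2) = 25.90 m/s

v = 25.9 m/s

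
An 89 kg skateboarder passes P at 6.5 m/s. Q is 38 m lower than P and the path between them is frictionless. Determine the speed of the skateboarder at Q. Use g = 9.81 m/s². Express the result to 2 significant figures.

Equating total energy at the two states: ½mv₀² + mgh = ½mv²
v² = v₀² + 2gh = (6.5)² + 2(9.81)(38) = 787.81
v = √787.81 = 28.07 m/s

v = 28 m/s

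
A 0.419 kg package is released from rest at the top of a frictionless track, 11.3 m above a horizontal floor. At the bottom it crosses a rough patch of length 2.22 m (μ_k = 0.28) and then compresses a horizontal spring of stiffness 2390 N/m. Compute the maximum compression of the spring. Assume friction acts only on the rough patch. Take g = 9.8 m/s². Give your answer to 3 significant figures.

Initial energy: E₁ = mgh = (0.419)(9.8)(11.3) = 46.400 J
Friction removes W_f = μ_k mg d = (0.28)(0.419)(9.8)(2.22) = 2.552 J
Energy reaching the spring: E = 46.400 − 2.552 = 43.848 J
At max compression ½kx² = E ⇒ x = √(2E/k) = √(2 × 43.848/2390) = 0.1916 m

x = 0.192 m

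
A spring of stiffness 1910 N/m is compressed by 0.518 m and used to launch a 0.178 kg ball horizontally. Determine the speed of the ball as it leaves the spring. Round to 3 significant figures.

The ball leaves the spring when the spring is at natural length, so ½kx² = ½mv²
v = x√(k/m) = 0.518 × √(1910/0.178) = 53.66 m/s

v = 53.7 m/s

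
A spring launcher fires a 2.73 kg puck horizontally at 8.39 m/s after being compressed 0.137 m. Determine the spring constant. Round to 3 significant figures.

Spring PE at full compression equals KE at release: ½kx² = ½mv²
k = mv²/x² = (2.73)(8.39)²/(0.137)² = 10239 N/m

k = 10200 N/m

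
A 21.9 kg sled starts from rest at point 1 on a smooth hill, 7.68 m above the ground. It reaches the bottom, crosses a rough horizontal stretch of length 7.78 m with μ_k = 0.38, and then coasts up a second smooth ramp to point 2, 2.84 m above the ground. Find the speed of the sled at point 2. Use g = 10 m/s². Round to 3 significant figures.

v = 6.14 m/s

Energy at 1: mgh₁ = (21.9)(10)(7.68) = 1681.9 J
Friction loss: W_f = μ_k mg d = 647.5 J
At 2: ½mv² + mgh₂ = mgh₁ − W_f
½mv² = 1681.9 − 647.5 − 621.96 = 412.51 J
v = √(2 × 412.51/21.9) = 6.138 m/s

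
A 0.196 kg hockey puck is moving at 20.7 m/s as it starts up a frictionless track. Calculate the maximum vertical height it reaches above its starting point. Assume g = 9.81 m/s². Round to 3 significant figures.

h = 21.8 m

Setting KE at the bottom equal to PE gained: ½mv² = mgh
h = v²/(2g) = 20.7²/(2 × 9.81) = 21.84 m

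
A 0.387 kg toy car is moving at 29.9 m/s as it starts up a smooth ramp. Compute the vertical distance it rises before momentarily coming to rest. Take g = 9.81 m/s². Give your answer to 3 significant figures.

h = 45.6 m

By energy conservation, ½mv² = mgh
h = v²/(2g) = 29.9²/(2 × 9.81) = 45.57 m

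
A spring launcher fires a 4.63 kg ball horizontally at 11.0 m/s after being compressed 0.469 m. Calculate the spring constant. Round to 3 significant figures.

k = 2550 N/m

Energy stored in the spring equals the launch KE: ½kx² = ½mv²
k = mv²/x² = (4.63)(11.0)²/(0.469)² = 2547 N/m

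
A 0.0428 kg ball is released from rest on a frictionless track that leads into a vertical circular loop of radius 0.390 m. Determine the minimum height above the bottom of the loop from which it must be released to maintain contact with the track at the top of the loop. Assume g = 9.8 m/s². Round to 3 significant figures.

h = 0.975 m

At the top, for minimum speed gravity alone supplies the centripetal force: mg = mv_top²/r ⇒ v_top² = gr = 3.822 m²/s²
Energy conservation from release height h to the top (height 2r): mgh = ½mv_top² + mg(2r)
h = v_top²/(2g) + 2r = r/2 + 2r = 5r/2 = 0.9750 m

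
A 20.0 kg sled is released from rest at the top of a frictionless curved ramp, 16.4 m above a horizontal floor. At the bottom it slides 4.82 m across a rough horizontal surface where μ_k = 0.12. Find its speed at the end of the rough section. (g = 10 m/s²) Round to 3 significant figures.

Energy bookkeeping (friction removes W_f = μ_k N d):
mgh = ½mv² + μ_k m g d
W_f = μ_k mg d = (0.12)(20.0)(10)(4.82) = 115.7 J
½mv² = mgh − W_f = 3280.0 − 115.7 = 3164.3 J
v = √(2 × 3164.3/20.0) = 17.79 m/s

v = 17.8 m/s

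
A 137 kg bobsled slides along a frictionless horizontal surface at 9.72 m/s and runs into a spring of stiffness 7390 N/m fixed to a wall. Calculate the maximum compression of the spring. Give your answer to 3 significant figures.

Conservation of energy between contact and max compression: ½mv² = ½kx²
x = v√(m/k) = 9.72 × √(137/7390) = 1.323 m

x = 1.32 m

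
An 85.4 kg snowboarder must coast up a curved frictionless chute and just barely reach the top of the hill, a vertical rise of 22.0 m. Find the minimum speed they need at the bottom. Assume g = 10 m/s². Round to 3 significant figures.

At the top they are momentarily at rest, so all KE converts to PE: ½mv² = mgh
v = √(2gh) = √(2 × 10 × 22.0) = 20.98 m/s

v = 21.0 m/s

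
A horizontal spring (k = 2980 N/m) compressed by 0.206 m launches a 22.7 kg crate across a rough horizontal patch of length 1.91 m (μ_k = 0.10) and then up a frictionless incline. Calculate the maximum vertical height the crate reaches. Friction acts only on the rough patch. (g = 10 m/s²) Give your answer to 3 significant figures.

Spring energy: E₀ = ½kx² = ½(2980)(0.206)² = 63.230 J
Friction: W_f = μ_k mg d = (0.10)(22.7)(10)(1.91) = 43.36 J
Energy at base of ramp: E = 63.230 − 43.36 = 19.873 J
At max height all remaining energy is PE: mgh = E ⇒ h = E/(mg) = 19.873/(22.7 × 10) = 0.08754 m

h = 0.0875 m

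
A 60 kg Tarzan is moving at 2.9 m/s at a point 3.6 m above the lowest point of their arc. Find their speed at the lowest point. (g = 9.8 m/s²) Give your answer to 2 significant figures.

Equating total energy at the two states: ½mv₀² + mgh = ½mv²
The mass cancels from both sides.
v² = v₀² + 2gh = (2.9)² + 2(9.8)(3.6) = 78.970
v = √78.970 = 8.887 m/s

v = 8.9 m/s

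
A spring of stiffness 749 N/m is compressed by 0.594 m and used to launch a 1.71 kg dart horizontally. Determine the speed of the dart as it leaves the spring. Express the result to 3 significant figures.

Conservation of energy: ½kx² = ½mv²
v = x√(k/m) = 0.594 × √(749/1.71) = 12.43 m/s

v = 12.4 m/s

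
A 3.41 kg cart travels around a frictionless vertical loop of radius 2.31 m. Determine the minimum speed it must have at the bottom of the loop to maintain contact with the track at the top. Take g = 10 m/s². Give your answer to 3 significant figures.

v = 10.7 m/s

At the top: mg = mv_top²/r ⇒ v_top² = gr = 23.10 m²/s²
Energy from bottom to top (height 2r): ½mv_bot² = ½mv_top² + mg(2r)
v_bot² = gr + 4gr = 5gr = 115.5
v_bot = √(5gr) = 10.75 m/s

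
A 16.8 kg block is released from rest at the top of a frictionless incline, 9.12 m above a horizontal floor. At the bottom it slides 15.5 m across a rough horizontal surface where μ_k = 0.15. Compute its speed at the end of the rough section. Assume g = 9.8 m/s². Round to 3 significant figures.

v = 11.5 m/s

Energy bookkeeping (friction removes W_f = μ_k N d):
mgh = ½mv² + μ_k m g d
W_f = μ_k mg d = (0.15)(16.8)(9.8)(15.5) = 382.8 J
½mv² = mgh − W_f = 1501.5 − 382.8 = 1118.7 J
v = √(2 × 1118.7/16.8) = 11.54 m/s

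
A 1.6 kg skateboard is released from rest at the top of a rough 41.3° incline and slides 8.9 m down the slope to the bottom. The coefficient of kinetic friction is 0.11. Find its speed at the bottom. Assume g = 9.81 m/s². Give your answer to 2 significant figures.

Work–energy: mg(L sinθ) − μ_k(mg cosθ)L = ½mv²
mgh = mgL sinθ = (1.6)(9.81)(8.9)sin41.3° = 92.199 J
W_f = μ_k mg cosθ · L = (0.11)(1.6)(9.81)cos41.3°·8.9 = 11.54 J
½mv² = 92.199 − 11.54 = 80.654 J
v = √(2 × 80.654/1.6) = 10.04 m/s

v = 10 m/s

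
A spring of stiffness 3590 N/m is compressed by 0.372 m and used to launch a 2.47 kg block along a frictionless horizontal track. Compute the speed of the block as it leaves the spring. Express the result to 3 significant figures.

Conservation of energy: ½kx² = ½mv²
v = x√(k/m) = 0.372 × √(3590/2.47) = 14.18 m/s

v = 14.2 m/s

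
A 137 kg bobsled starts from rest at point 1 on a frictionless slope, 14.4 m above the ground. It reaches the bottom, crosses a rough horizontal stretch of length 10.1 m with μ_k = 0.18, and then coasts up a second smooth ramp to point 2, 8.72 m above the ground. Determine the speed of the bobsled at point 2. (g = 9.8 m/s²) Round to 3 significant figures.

Energy at 1: mgh₁ = (137)(9.8)(14.4) = 19333 J
Friction loss: W_f = μ_k mg d = 2441 J
At 2: ½mv² + mgh₂ = mgh₁ − W_f
½mv² = 19333 − 2441 − 11707 = 5185.1 J
v = √(2 × 5185.1/137) = 8.700 m/s

v = 8.70 m/s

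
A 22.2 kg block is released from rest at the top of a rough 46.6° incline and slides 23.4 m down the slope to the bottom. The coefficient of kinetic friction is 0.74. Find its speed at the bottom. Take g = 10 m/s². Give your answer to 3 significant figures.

Taking the bottom as reference, mgh = ½mv² + μ_k N L with h = L sinθ, N = mg cosθ:
mgh = mgL sinθ = (22.2)(10)(23.4)sin46.6° = 3774.4 J
W_f = μ_k mg cosθ · L = (0.74)(22.2)(10)cos46.6°·23.4 = 2641 J
½mv² = 3774.4 − 2641 = 1133.1 J
v = √(2 × 1133.1/22.2) = 10.10 m/s

v = 10.1 m/s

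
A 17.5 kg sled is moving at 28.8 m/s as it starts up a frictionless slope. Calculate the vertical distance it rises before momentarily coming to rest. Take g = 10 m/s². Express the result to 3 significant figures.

h = 41.5 m

Setting KE at the bottom equal to PE gained: ½mv² = mgh
h = v²/(2g) = 28.8²/(2 × 10) = 41.47 m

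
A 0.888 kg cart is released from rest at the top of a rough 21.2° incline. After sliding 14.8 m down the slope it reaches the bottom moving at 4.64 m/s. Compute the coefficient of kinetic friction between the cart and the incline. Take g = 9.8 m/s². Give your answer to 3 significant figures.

Energy balance down the incline: mg L sinθ − ½mv² = μ_k (mg cosθ) L
mgL sinθ = 46.576 J; ½mv² = 9.5591 J
W_f = 46.576 − 9.5591 = 37.02 J
μ_k = W_f/(mg cosθ · L) = 37.02/(8.113 × 14.8) = 0.3083

μ_k = 0.308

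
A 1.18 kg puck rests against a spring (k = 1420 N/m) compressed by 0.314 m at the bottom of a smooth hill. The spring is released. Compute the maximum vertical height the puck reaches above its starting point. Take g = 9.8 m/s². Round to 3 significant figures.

Energy conservation from release to the highest point: ½kx² = mgh
h = kx²/(2mg) = (1420)(0.314)²/(2 × 1.18 × 9.8) = 6.054 m

h = 6.05 m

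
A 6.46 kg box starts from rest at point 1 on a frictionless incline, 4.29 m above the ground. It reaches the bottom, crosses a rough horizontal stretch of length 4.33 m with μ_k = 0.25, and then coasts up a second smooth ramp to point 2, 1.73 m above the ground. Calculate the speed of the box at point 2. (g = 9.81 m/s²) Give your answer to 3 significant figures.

v = 5.38 m/s

Energy at 1: mgh₁ = (6.46)(9.81)(4.29) = 271.87 J
Friction loss: W_f = μ_k mg d = 68.60 J
At 2: ½mv² + mgh₂ = mgh₁ − W_f
½mv² = 271.87 − 68.60 − 109.63 = 93.633 J
v = √(2 × 93.633/6.46) = 5.384 m/s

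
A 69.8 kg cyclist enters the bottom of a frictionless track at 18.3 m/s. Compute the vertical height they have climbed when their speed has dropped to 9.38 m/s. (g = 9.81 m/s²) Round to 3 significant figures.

Energy balance between the two points: ½mv₁² = ½mv₂² + mgh
h = (v₁² − v₂²)/(2g) = (18.3² − 9.38²)/(2 × 9.81) = 12.58 m

h = 12.6 m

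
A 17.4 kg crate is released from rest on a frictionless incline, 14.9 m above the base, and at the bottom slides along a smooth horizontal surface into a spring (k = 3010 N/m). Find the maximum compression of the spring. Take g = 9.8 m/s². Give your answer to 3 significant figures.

x = 1.30 m

At max compression the crate is momentarily at rest: mgh = ½kx²
x = √(2mgh/k) = √(2 × 17.4 × 9.8 × 14.9 / 3010) = 1.299 m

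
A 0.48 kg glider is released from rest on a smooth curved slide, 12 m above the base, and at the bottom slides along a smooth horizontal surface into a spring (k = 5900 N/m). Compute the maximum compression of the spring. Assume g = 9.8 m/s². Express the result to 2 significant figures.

x = 0.14 m

At max compression the glider is momentarily at rest: mgh = ½kx²
x = √(2mgh/k) = √(2 × 0.48 × 9.8 × 12 / 5900) = 0.1383 m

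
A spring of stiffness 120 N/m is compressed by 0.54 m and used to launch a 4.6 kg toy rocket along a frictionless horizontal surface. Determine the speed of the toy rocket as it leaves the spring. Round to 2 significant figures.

v = 2.8 m/s

Spring PE converts entirely to kinetic energy: ½kx² = ½mv²
v = x√(k/m) = 0.54 × √(120/4.6) = 2.758 m/s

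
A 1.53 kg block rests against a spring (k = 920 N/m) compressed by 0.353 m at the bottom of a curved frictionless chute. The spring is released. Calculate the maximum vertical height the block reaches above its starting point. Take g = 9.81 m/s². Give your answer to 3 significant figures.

All spring PE becomes gravitational PE at the highest point: ½kx² = mgh
h = kx²/(2mg) = (920)(0.353)²/(2 × 1.53 × 9.81) = 3.819 m

h = 3.82 m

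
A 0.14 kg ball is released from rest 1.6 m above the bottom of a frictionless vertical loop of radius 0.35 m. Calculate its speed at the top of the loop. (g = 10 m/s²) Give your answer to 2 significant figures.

v = 4.2 m/s

Energy conservation: mgh = ½mv_top² + mg(2r)
v_top² = 2g(h − 2r) = 2(10)(1.6 − 0.7000) = 18.00
v_top = 4.243 m/s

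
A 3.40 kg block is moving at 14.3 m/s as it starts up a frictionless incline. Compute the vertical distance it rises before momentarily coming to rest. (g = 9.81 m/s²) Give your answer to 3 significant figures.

By energy conservation, ½mv² = mgh
h = v²/(2g) = 14.3²/(2 × 9.81) = 10.42 m

h = 10.4 m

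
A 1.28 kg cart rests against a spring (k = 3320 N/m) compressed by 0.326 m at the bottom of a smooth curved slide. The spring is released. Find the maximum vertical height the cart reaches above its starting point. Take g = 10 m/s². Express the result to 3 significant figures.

h = 13.8 m

Energy conservation from release to the highest point: ½kx² = mgh
h = kx²/(2mg) = (3320)(0.326)²/(2 × 1.28 × 10) = 13.78 m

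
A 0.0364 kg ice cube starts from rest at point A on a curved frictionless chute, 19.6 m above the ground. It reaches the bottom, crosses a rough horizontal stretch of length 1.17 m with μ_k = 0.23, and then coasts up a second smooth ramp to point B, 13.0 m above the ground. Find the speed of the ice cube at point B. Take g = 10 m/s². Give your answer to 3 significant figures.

v = 11.3 m/s

Energy at A: mgh₁ = (0.0364)(10)(19.6) = 7.1344 J
Friction loss: W_f = μ_k mg d = 0.09795 J
At B: ½mv² + mgh₂ = mgh₁ − W_f
½mv² = 7.1344 − 0.09795 − 4.7320 = 2.3044 J
v = √(2 × 2.3044/0.0364) = 11.25 m/s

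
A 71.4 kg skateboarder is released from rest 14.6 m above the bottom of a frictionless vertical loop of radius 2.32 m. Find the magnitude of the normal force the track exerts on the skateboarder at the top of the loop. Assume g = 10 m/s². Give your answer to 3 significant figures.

N = 5420 N

Energy from release to top (height 2r): mgh = ½mv_top² + mg(2r)
v_top² = 2g(h − 2r) = 2(10)(14.6 − 4.640) = 199.20 m²/s²
At the top, both N and weight point toward the centre: N + mg = mv_top²/r
N = m(v_top²/r − g) = 71.4(199.20/2.32 − 10) = 5417 N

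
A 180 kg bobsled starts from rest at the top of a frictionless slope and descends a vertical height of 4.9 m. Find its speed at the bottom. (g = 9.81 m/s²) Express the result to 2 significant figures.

v = 9.8 m/s

Mechanical energy is conserved (no friction): mgh = ½mv²
v = √(2gh) = √(2 × 9.81 × 4.9) = √96.138 = 9.805 m/s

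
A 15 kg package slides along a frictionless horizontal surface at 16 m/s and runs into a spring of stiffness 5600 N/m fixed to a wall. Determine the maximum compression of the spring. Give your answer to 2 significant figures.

x = 0.83 m

All KE is stored as spring PE at maximum compression: ½mv² = ½kx²
x = v√(m/k) = 16 × √(15/5600) = 0.8281 m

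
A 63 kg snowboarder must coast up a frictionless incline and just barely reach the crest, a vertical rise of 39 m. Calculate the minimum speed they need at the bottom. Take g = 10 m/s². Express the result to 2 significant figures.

v = 28 m/s

At the top they are momentarily at rest, so all KE converts to PE: ½mv² = mgh
v = √(2gh) = √(2 × 10 × 39) = 27.93 m/s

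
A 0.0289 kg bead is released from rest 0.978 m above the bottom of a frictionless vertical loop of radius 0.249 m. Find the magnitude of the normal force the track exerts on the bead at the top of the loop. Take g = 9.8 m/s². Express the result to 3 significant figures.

N = 0.809 N

Energy from release to top (height 2r): mgh = ½mv_top² + mg(2r)
v_top² = 2g(h − 2r) = 2(9.8)(0.978 − 0.4980) = 9.4080 m²/s²
At the top, both N and weight point toward the centre: N + mg = mv_top²/r
N = m(v_top²/r − g) = 0.0289(9.4080/0.249 − 9.8) = 0.8087 N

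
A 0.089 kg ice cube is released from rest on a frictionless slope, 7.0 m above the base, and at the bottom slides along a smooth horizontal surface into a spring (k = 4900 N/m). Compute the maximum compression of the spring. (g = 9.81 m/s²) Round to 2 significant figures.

Energy conservation (no friction) from release to max compression: mgh = ½kx²
x = √(2mgh/k) = √(2 × 0.089 × 9.81 × 7.0 / 4900) = 0.04995 m

x = 0.050 m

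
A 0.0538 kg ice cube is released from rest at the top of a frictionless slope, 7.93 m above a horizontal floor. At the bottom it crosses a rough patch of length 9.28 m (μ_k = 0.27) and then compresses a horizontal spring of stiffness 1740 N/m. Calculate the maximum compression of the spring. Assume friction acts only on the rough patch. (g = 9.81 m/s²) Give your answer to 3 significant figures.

x = 0.0574 m

Initial energy: E₁ = mgh = (0.0538)(9.81)(7.93) = 4.1853 J
Friction removes W_f = μ_k mg d = (0.27)(0.0538)(9.81)(9.28) = 1.322 J
Energy reaching the spring: E = 4.1853 − 1.322 = 2.8629 J
At max compression ½kx² = E ⇒ x = √(2E/k) = √(2 × 2.8629/1740) = 0.05736 m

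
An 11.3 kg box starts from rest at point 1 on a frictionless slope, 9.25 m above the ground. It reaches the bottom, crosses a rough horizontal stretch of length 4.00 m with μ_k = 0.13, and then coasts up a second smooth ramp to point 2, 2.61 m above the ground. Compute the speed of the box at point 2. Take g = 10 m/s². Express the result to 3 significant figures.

Energy at 1: mgh₁ = (11.3)(10)(9.25) = 1045.2 J
Friction loss: W_f = μ_k mg d = 58.76 J
At 2: ½mv² + mgh₂ = mgh₁ − W_f
½mv² = 1045.2 − 58.76 − 294.93 = 691.56 J
v = √(2 × 691.56/11.3) = 11.06 m/s

v = 11.1 m/s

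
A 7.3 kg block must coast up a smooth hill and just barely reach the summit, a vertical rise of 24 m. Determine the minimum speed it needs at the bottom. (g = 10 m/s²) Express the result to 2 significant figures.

v = 22 m/s

At the top it is momentarily at rest, so all KE converts to PE: ½mv² = mgh
v = √(2gh) = √(2 × 10 × 24) = 21.91 m/s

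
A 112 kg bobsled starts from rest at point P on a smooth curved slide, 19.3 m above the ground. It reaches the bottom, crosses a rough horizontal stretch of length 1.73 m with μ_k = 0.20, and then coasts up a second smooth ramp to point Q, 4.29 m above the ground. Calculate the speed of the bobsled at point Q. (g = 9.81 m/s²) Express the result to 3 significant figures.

Energy at P: mgh₁ = (112)(9.81)(19.3) = 21205 J
Friction loss: W_f = μ_k mg d = 380.2 J
At Q: ½mv² + mgh₂ = mgh₁ − W_f
½mv² = 21205 − 380.2 − 4713.5 = 16112 J
v = √(2 × 16112/112) = 16.96 m/s

v = 17.0 m/s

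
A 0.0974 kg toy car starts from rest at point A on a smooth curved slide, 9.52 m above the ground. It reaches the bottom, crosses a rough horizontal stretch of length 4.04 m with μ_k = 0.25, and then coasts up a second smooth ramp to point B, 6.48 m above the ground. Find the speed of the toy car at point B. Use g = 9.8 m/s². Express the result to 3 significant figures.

Energy at A: mgh₁ = (0.0974)(9.8)(9.52) = 9.0870 J
Friction loss: W_f = μ_k mg d = 0.9641 J
At B: ½mv² + mgh₂ = mgh₁ − W_f
½mv² = 9.0870 − 0.9641 − 6.1853 = 1.9377 J
v = √(2 × 1.9377/0.0974) = 6.308 m/s

v = 6.31 m/s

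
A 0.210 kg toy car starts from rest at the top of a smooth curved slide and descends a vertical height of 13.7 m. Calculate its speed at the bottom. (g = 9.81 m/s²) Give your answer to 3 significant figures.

v = 16.4 m/s

Energy conservation between the two points: mgh = ½mv²
v = √(2gh) = √(2 × 9.81 × 13.7) = √268.79 = 16.39 m/s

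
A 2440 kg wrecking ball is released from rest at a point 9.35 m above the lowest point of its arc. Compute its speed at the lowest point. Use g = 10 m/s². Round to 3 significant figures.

By conservation of mechanical energy, mgh = ½mv²
v = √(2gh) = √(2 × 10 × 9.35) = √187.00 = 13.67 m/s

v = 13.7 m/s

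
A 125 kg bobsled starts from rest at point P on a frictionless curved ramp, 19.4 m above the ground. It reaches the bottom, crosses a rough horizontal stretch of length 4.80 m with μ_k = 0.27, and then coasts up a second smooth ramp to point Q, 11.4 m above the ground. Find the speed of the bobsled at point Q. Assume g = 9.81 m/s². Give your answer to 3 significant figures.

Energy at P: mgh₁ = (125)(9.81)(19.4) = 23789 J
Friction loss: W_f = μ_k mg d = 1589 J
At Q: ½mv² + mgh₂ = mgh₁ − W_f
½mv² = 23789 − 1589 − 13979 = 8220.8 J
v = √(2 × 8220.8/125) = 11.47 m/s

v = 11.5 m/s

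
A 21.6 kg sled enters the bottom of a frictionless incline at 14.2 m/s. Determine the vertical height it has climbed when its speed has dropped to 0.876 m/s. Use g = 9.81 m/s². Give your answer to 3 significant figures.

Conservation of energy: ½mv₁² = ½mv₂² + mgh
h = (v₁² − v₂²)/(2g) = (14.2² − 0.876²)/(2 × 9.81) = 10.24 m

h = 10.2 m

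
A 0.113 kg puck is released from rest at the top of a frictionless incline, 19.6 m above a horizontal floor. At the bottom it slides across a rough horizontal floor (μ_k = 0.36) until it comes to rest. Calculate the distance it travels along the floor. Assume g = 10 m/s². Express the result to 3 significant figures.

Energy at the top = energy at the end + work done against friction:
At rest all PE has been dissipated by friction: mgh = μ_k m g d
d = h/μ_k = 19.6/0.36 = 54.44 m

d = 54.4 m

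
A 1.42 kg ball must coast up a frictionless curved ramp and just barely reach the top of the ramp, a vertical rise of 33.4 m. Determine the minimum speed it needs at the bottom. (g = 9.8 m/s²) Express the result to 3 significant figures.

At the top it is momentarily at rest, so all KE converts to PE: ½mv² = mgh
v = √(2gh) = √(2 × 9.8 × 33.4) = 25.59 m/s

v = 25.6 m/s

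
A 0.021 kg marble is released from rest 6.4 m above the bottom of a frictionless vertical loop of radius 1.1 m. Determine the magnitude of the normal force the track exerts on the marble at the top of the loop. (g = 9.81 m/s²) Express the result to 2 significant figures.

Energy from release to top (height 2r): mgh = ½mv_top² + mg(2r)
v_top² = 2g(h − 2r) = 2(9.81)(6.4 − 2.200) = 82.404 m²/s²
At the top, both N and weight point toward the centre: N + mg = mv_top²/r
N = m(v_top²/r − g) = 0.021(82.404/1.1 − 9.81) = 1.367 N

N = 1.4 N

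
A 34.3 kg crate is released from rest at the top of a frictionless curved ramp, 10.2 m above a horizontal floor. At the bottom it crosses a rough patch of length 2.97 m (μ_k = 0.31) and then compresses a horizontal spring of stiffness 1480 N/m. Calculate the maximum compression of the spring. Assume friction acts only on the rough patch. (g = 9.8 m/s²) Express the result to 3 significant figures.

x = 2.05 m

Initial energy: E₁ = mgh = (34.3)(9.8)(10.2) = 3428.6 J
Friction removes W_f = μ_k mg d = (0.31)(34.3)(9.8)(2.97) = 309.5 J
Energy reaching the spring: E = 3428.6 − 309.5 = 3119.1 J
At max compression ½kx² = E ⇒ x = √(2E/k) = √(2 × 3119.1/1480) = 2.053 m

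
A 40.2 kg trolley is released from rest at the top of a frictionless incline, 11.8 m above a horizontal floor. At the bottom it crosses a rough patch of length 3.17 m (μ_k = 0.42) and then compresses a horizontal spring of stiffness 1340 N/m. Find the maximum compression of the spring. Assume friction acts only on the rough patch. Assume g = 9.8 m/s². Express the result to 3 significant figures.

Initial energy: E₁ = mgh = (40.2)(9.8)(11.8) = 4648.7 J
Friction removes W_f = μ_k mg d = (0.42)(40.2)(9.8)(3.17) = 524.5 J
Energy reaching the spring: E = 4648.7 − 524.5 = 4124.2 J
At max compression ½kx² = E ⇒ x = √(2E/k) = √(2 × 4124.2/1340) = 2.481 m

x = 2.48 m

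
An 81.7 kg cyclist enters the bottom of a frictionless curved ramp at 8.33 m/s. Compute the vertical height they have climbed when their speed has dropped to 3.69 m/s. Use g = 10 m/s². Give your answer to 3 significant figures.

h = 2.79 m

Energy balance between the two points: ½mv₁² = ½mv₂² + mgh
h = (v₁² − v₂²)/(2g) = (8.33² − 3.69²)/(2 × 10) = 2.789 m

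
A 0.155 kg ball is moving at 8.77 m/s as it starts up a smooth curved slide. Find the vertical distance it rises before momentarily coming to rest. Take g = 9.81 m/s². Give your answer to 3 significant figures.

h = 3.92 m

Setting KE at the bottom equal to PE gained: ½mv² = mgh
h = v²/(2g) = 8.77²/(2 × 9.81) = 3.920 m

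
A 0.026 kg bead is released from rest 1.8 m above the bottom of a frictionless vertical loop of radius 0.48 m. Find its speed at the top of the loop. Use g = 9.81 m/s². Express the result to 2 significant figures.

v = 4.1 m/s

Energy conservation: mgh = ½mv_top² + mg(2r)
v_top² = 2g(h − 2r) = 2(9.81)(1.8 − 0.9600) = 16.48
v_top = 4.060 m/s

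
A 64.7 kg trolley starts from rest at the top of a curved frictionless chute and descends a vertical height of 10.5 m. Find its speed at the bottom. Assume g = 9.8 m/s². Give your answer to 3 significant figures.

Mechanical energy is conserved (no friction): mgh = ½mv²
v = √(2gh) = √(2 × 9.8 × 10.5) = √205.80 = 14.35 m/s

v = 14.3 m/s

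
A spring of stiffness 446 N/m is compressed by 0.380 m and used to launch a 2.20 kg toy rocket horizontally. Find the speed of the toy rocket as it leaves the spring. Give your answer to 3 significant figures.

Conservation of energy: ½kx² = ½mv²
v = x√(k/m) = 0.380 × √(446/2.20) = 5.411 m/s

v = 5.41 m/s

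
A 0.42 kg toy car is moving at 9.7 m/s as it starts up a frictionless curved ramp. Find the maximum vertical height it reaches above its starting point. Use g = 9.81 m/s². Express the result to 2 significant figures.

h = 4.8 m

By energy conservation, ½mv² = mgh
h = v²/(2g) = 9.7²/(2 × 9.81) = 4.796 m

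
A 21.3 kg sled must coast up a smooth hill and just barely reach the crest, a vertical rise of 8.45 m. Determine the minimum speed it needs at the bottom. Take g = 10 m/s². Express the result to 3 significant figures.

At the top it is momentarily at rest, so all KE converts to PE: ½mv² = mgh
v = √(2gh) = √(2 × 10 × 8.45) = 13.00 m/s

v = 13.0 m/s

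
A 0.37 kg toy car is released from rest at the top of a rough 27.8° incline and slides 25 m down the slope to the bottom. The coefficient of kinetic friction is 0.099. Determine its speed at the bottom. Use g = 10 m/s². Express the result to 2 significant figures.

Taking the bottom as reference, mgh = ½mv² + μ_k N L with h = L sinθ, N = mg cosθ:
mgh = mgL sinθ = (0.37)(10)(25)sin27.8° = 43.141 J
W_f = μ_k mg cosθ · L = (0.099)(0.37)(10)cos27.8°·25 = 8.101 J
½mv² = 43.141 − 8.101 = 35.040 J
v = √(2 × 35.040/0.37) = 13.76 m/s

v = 14 m/s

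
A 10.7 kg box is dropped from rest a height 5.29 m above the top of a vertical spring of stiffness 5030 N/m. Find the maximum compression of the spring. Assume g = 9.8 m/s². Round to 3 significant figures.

Take the reference level at the top of the uncompressed spring. At max compression the box has fallen H + x and is momentarily at rest:
mg(H + x) = ½kx²
½(5030)x² − (10.7)(9.8)x − (10.7)(9.8)(5.29) = 0
2515x² − 104.9x − 554.7 = 0
x = [104.9 + √(10996 + 5.5804e+06)]/(2 × 2515) = 0.4909 m

x = 0.491 m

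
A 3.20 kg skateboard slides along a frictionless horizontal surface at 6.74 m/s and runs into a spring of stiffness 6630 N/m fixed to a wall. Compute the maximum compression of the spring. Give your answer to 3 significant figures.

All KE is stored as spring PE at maximum compression: ½mv² = ½kx²
x = v√(m/k) = 6.74 × √(3.20/6630) = 0.1481 m

x = 0.148 m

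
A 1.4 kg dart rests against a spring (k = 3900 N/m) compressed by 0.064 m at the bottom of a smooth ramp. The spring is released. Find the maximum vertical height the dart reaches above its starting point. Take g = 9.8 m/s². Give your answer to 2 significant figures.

h = 0.58 m

Energy conservation from release to the highest point: ½kx² = mgh
h = kx²/(2mg) = (3900)(0.064)²/(2 × 1.4 × 9.8) = 0.5822 m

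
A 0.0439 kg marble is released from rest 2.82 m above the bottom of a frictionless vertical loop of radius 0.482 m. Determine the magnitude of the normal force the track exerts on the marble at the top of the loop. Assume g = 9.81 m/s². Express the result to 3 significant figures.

Energy from release to top (height 2r): mgh = ½mv_top² + mg(2r)
v_top² = 2g(h − 2r) = 2(9.81)(2.82 − 0.9640) = 36.415 m²/s²
At the top, both N and weight point toward the centre: N + mg = mv_top²/r
N = m(v_top²/r − g) = 0.0439(36.415/0.482 − 9.81) = 2.886 N

N = 2.89 N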